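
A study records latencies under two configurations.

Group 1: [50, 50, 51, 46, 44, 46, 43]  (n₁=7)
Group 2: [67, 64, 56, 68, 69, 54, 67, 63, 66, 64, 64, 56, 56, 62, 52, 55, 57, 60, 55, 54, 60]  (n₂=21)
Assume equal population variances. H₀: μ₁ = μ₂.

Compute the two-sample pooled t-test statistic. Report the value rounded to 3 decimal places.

x̄₁=47.143, s₁=3.185, n₁=7
x̄₂=60.429, s₂=5.381, n₂=21
s_p² = [6·3.185² + 20·5.381²]/26 = 24.6154
SE = √(s_p²·(1/7+1/21)) = 2.1653
t = (47.143−60.429)/2.1653 = -6.1357
df = 26

test statistic = -6.136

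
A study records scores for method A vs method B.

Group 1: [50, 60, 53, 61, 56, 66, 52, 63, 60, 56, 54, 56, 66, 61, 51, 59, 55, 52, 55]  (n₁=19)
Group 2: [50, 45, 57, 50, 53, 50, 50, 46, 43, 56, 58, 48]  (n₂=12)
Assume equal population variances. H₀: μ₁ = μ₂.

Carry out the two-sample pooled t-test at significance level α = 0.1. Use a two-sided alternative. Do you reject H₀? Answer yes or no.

reject H₀: yes

x̄₁=57.158, s₁=4.845, n₁=19
x̄₂=50.500, s₂=4.758, n₂=12
s_p² = [18·4.845² + 11·4.758²]/29 = 23.1561
SE = √(s_p²·(1/19+1/12)) = 1.7744
t = (57.158−50.500)/1.7744 = 3.7522
df = 29
p-value (two-sided) = 0.00078
At α=0.1: p < α → reject H₀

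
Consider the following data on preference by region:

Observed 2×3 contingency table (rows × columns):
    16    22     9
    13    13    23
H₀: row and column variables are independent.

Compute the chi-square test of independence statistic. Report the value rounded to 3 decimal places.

Row totals [47, 49], col totals [29, 35, 32], n=96
χ² = (16−14.20)²/14.20 + (22−17.14)²/17.14 + (9−15.67)²/15.67 + (13−14.80)²/14.80 + (13−17.86)²/17.86 + (23−16.33)²/16.33 = 8.7117
df = 2

test statistic = 8.712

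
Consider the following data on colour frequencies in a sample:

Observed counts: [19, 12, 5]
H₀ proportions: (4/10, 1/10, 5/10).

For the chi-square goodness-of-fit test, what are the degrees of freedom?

degrees of freedom = 2

df = k − 1 = 3 − 1 = 2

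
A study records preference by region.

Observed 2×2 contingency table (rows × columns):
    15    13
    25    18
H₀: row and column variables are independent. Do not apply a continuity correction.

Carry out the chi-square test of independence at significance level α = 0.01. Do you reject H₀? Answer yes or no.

reject H₀: no

Row totals [28, 43], col totals [40, 31], n=71
χ² = (15−15.77)²/15.77 + (13−12.23)²/12.23 + (25−24.23)²/24.23 + (18−18.77)²/18.77 = 0.1439
df = 1
p-value (upper-tail) = 0.70447
At α=0.01: p ≥ α → fail to reject H₀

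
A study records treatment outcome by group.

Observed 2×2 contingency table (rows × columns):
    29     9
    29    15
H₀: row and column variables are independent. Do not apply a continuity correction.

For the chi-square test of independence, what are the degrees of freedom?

degrees of freedom = 1

df = (r−1)(c−1) = (2−1)·(2−1) = 1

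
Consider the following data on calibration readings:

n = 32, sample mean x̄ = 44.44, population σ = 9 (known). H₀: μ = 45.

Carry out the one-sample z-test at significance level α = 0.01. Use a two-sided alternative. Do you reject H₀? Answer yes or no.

reject H₀: no

SE = σ/√n = 9/√32 = 1.5910
z = (x̄−μ₀)/SE = (44.44−45)/1.5910 = -0.3520
p-value (two-sided) = 0.72485
At α=0.01: p ≥ α → fail to reject H₀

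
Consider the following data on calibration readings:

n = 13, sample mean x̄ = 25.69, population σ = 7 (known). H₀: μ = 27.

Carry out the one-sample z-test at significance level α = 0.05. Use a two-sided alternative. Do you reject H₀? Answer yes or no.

reject H₀: no

SE = σ/√n = 7/√13 = 1.9415
z = (x̄−μ₀)/SE = (25.69−27)/1.9415 = -0.6748
p-value (two-sided) = 0.49983
At α=0.05: p ≥ α → fail to reject H₀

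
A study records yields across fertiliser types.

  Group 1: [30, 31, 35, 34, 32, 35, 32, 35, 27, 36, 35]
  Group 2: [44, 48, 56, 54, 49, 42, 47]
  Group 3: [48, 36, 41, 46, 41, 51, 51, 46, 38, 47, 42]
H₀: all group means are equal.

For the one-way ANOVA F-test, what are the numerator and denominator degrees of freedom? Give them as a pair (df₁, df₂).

degrees of freedom = [2, 26]

k = 3 groups, N = 29 total
df = (k−1, N−k) = (3−1, 29−3) = (2, 26)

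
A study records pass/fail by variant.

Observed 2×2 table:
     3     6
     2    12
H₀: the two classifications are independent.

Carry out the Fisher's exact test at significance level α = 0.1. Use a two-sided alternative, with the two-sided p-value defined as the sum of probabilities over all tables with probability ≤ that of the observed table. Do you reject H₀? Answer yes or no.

Margins: r₁=9, r₂=14, c₁=5, c₂=18, n=23
p_obs = C(9,3)·C(14,2)/C(23,5); sum pmf over tables with pmf ≤ p_obs
p-value (two-sided) = 0.34283
At α=0.1: p ≥ α → fail to reject H₀

reject H₀: no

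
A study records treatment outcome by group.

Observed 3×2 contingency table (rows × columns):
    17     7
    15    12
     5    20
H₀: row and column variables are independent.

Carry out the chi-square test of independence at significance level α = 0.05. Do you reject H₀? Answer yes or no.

reject H₀: yes

Row totals [24, 27, 25], col totals [37, 39], n=76
χ² = (17−11.68)²/11.68 + (7−12.32)²/12.32 + (15−13.14)²/13.14 + (12−13.86)²/13.86 + (5−12.17)²/12.17 + (20−12.83)²/12.83 = 13.4567
df = 2
p-value (upper-tail) = 0.00120
At α=0.05: p < α → reject H₀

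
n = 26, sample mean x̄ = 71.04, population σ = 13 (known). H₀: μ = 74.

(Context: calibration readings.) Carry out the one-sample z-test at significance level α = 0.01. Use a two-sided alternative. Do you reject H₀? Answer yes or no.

reject H₀: no

SE = σ/√n = 13/√26 = 2.5495
z = (x̄−μ₀)/SE = (71.04−74)/2.5495 = -1.1610
p-value (two-sided) = 0.24564
At α=0.01: p ≥ α → fail to reject H₀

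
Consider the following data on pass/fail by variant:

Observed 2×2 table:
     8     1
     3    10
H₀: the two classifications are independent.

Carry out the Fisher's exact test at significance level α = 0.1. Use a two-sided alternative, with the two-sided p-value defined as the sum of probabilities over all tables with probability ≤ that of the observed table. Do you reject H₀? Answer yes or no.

reject H₀: yes

Margins: r₁=9, r₂=13, c₁=11, c₂=11, n=22
p_obs = C(9,8)·C(13,3)/C(22,11); sum pmf over tables with pmf ≤ p_obs
p-value (two-sided) = 0.00752
At α=0.1: p < α → reject H₀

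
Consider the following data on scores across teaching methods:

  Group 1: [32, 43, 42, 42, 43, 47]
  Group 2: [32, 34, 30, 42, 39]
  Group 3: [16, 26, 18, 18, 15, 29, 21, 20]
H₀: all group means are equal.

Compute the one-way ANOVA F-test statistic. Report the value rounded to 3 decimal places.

Group means [41.50, 35.40, 20.38], grand mean 31.000
SSB = Σnᵢ(x̄ᵢ−x̄)² = 1661.425; SSW = ΣΣ(x−x̄ᵢ)² = 390.575
MSB = 1661.425/2 = 830.7125; MSW = 390.575/16 = 24.4109
F = MSB/MSW = 34.0303
df = (2, 16)

test statistic = 34.030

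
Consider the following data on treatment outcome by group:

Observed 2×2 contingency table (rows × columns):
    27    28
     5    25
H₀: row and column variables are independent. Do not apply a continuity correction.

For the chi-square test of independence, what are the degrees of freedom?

degrees of freedom = 1

df = (r−1)(c−1) = (2−1)·(2−1) = 1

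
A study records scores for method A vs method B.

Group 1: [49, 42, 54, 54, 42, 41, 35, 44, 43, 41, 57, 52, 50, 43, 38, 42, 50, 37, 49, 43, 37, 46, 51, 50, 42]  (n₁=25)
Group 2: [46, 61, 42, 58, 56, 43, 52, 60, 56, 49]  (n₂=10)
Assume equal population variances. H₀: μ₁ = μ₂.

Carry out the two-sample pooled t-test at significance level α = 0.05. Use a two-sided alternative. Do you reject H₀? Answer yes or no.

x̄₁=45.280, s₁=5.969, n₁=25
x̄₂=52.300, s₂=6.977, n₂=10
s_p² = [24·5.969² + 9·6.977²]/33 = 39.1861
SE = √(s_p²·(1/25+1/10)) = 2.3422
t = (45.280−52.300)/2.3422 = -2.9971
df = 33
p-value (two-sided) = 0.00514
At α=0.05: p < α → reject H₀

reject H₀: yes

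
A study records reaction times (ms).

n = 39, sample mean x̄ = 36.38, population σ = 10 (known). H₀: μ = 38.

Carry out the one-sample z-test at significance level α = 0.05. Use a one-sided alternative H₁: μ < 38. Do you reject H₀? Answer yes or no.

reject H₀: no

SE = σ/√n = 10/√39 = 1.6013
z = (x̄−μ₀)/SE = (36.38−38)/1.6013 = -1.0117
p-value (one-sided, H₁ less) = 0.15584
At α=0.05: p ≥ α → fail to reject H₀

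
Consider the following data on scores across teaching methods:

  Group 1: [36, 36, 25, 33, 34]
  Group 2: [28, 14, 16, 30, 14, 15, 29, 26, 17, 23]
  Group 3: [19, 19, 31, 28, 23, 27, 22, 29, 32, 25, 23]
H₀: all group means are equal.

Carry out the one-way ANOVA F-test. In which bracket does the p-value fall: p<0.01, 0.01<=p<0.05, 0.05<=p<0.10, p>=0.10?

Group means [32.80, 21.20, 25.27], grand mean 25.154
SSB = Σnᵢ(x̄ᵢ−x̄)² = 448.803; SSW = ΣΣ(x−x̄ᵢ)² = 682.582
MSB = 448.803/2 = 224.4014; MSW = 682.582/23 = 29.6775
F = MSB/MSW = 7.5613
df = (2, 23)
p-value (upper-tail) = 0.00299
→ bracket: p<0.01

p-value bracket: p<0.01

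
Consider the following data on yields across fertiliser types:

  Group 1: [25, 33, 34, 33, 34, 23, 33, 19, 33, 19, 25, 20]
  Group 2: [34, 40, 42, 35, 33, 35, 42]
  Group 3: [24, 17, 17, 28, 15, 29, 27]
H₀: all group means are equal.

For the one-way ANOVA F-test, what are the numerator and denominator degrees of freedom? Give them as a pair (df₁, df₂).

degrees of freedom = [2, 23]

k = 3 groups, N = 26 total
df = (k−1, N−k) = (3−1, 26−3) = (2, 23)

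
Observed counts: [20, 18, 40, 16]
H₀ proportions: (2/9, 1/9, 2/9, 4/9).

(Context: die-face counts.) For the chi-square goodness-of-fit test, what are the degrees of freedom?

df = k − 1 = 4 − 1 = 3

degrees of freedom = 3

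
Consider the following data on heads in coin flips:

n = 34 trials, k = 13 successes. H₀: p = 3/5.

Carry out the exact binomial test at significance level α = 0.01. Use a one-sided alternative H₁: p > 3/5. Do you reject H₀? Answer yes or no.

reject H₀: no

Exact binomial: n=34, k=13, p₀=3/5=0.6000
P(X≥13) from Σ C(n,i)·p₀^i·(1−p₀)^(n−i)
p-value (one-sided, H₁ greater) = 0.99687
At α=0.01: p ≥ α → fail to reject H₀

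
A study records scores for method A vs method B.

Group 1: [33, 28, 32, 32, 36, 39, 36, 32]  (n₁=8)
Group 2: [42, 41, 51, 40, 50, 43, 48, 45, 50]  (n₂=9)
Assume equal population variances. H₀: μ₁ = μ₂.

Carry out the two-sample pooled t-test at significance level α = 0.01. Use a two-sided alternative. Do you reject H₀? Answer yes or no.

x̄₁=33.500, s₁=3.381, n₁=8
x̄₂=45.556, s₂=4.275, n₂=9
s_p² = [7·3.381² + 8·4.275²]/15 = 15.0815
SE = √(s_p²·(1/8+1/9)) = 1.8870
t = (33.500−45.556)/1.8870 = -6.3886
df = 15
p-value (two-sided) = 0.00001
At α=0.01: p < α → reject H₀

reject H₀: yes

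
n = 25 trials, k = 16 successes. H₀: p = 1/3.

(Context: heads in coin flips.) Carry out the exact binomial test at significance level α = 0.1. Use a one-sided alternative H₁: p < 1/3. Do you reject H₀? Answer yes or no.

reject H₀: no

Exact binomial: n=25, k=16, p₀=1/3=0.3333
P(X≤16) from Σ C(n,i)·p₀^i·(1−p₀)^(n−i)
p-value (one-sided, H₁ less) = 0.99958
At α=0.1: p ≥ α → fail to reject H₀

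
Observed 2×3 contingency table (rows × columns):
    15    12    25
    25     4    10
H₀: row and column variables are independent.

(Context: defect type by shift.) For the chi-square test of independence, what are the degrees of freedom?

degrees of freedom = 2

df = (r−1)(c−1) = (2−1)·(3−1) = 2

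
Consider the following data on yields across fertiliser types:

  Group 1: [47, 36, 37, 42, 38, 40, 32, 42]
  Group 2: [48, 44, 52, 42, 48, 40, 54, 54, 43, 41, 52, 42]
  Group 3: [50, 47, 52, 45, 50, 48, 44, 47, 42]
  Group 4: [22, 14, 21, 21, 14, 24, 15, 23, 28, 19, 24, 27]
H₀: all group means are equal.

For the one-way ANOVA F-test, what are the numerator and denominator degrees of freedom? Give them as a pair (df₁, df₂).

k = 4 groups, N = 41 total
df = (k−1, N−k) = (4−1, 41−4) = (3, 37)

degrees of freedom = [3, 37]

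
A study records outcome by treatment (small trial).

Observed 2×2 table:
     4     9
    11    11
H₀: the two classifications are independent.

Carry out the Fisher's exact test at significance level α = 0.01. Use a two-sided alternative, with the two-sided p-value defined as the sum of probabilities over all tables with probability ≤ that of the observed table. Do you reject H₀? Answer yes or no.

reject H₀: no

Margins: r₁=13, r₂=22, c₁=15, c₂=20, n=35
p_obs = C(13,4)·C(22,11)/C(35,15); sum pmf over tables with pmf ≤ p_obs
p-value (two-sided) = 0.31202
At α=0.01: p ≥ α → fail to reject H₀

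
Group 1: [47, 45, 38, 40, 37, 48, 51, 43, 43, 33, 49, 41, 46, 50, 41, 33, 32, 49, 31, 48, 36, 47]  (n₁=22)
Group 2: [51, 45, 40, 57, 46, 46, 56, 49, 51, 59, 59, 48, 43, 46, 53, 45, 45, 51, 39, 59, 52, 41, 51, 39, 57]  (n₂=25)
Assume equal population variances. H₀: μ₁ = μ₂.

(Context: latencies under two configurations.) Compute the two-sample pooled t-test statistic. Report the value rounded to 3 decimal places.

test statistic = -3.720

x̄₁=42.182, s₁=6.389, n₁=22
x̄₂=49.120, s₂=6.373, n₂=25
s_p² = [21·6.389² + 24·6.373²]/45 = 40.7092
SE = √(s_p²·(1/22+1/25)) = 1.8651
t = (42.182−49.120)/1.8651 = -3.7199
df = 45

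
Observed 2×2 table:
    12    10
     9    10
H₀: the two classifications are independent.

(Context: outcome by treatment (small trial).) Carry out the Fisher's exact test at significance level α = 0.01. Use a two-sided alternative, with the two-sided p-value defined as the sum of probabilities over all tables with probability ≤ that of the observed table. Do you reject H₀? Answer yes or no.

reject H₀: no

Margins: r₁=22, r₂=19, c₁=21, c₂=20, n=41
p_obs = C(22,12)·C(19,9)/C(41,21); sum pmf over tables with pmf ≤ p_obs
p-value (two-sided) = 0.75786
At α=0.01: p ≥ α → fail to reject H₀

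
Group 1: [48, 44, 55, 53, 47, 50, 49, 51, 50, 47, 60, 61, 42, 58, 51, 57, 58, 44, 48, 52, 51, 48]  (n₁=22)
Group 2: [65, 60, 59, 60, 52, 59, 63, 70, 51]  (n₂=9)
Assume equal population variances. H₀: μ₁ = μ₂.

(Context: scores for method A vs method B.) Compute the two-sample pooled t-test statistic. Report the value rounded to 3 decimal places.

test statistic = -4.081

x̄₁=51.091, s₁=5.255, n₁=22
x̄₂=59.889, s₂=5.925, n₂=9
s_p² = [21·5.255² + 8·5.925²]/29 = 29.6796
SE = √(s_p²·(1/22+1/9)) = 2.1556
t = (51.091−59.889)/2.1556 = -4.0814
df = 29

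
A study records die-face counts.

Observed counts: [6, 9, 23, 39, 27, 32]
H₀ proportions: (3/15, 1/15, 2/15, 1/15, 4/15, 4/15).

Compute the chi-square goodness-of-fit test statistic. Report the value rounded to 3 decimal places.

n = 136; E_i = n·p_i = [27.20, 9.07, 18.13, 9.07, 36.27, 36.27]
χ² = (6−27.20)²/27.20 + (9−9.07)²/9.07 + (23−18.13)²/18.13 + (39−9.07)²/9.07 + (27−36.27)²/36.27 + (32−36.27)²/36.27 = 119.5239
df = 5

test statistic = 119.524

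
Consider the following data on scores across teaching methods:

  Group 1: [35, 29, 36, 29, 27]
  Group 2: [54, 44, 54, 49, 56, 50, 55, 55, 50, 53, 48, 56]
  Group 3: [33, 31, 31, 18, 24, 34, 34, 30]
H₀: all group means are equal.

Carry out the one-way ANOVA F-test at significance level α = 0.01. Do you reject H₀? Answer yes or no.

Group means [31.20, 52.00, 29.38], grand mean 40.600
SSB = Σnᵢ(x̄ᵢ−x̄)² = 3009.325; SSW = ΣΣ(x−x̄ᵢ)² = 440.675
MSB = 3009.325/2 = 1504.6625; MSW = 440.675/22 = 20.0307
F = MSB/MSW = 75.1179
df = (2, 22)
p-value (upper-tail) = 0.00000
At α=0.01: p < α → reject H₀

reject H₀: yes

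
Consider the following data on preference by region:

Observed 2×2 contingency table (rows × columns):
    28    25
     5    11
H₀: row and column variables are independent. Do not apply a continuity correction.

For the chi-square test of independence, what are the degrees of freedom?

degrees of freedom = 1

df = (r−1)(c−1) = (2−1)·(2−1) = 1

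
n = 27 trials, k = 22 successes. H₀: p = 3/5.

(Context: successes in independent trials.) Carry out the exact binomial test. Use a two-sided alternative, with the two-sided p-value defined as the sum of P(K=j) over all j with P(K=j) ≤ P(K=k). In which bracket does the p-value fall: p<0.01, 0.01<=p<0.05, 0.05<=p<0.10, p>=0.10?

p-value bracket: 0.01<=p<0.05

Exact binomial: n=27, k=22, p₀=3/5=0.6000
P(X=j) = C(n,j)·p₀^j·(1−p₀)^(n−j); p = Σ P(X=j) over j with P(X=j) ≤ P(X=22)
p-value (two-sided) = 0.02888
→ bracket: 0.01<=p<0.05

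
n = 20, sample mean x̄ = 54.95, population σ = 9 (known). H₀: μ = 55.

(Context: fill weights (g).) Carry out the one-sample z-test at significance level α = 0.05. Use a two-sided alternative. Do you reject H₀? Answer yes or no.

SE = σ/√n = 9/√20 = 2.0125
z = (x̄−μ₀)/SE = (54.95−55)/2.0125 = -0.0248
p-value (two-sided) = 0.98018
At α=0.05: p ≥ α → fail to reject H₀

reject H₀: no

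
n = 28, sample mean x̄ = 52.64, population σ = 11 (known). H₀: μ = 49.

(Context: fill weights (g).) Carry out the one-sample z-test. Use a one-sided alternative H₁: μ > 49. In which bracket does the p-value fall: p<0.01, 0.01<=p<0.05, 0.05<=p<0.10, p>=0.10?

SE = σ/√n = 11/√28 = 2.0788
z = (x̄−μ₀)/SE = (52.64−49)/2.0788 = 1.7510
p-value (one-sided, H₁ greater) = 0.03997
→ bracket: 0.01<=p<0.05

p-value bracket: 0.01<=p<0.05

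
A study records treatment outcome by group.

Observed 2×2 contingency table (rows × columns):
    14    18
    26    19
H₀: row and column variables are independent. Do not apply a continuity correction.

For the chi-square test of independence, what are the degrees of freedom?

df = (r−1)(c−1) = (2−1)·(2−1) = 1

degrees of freedom = 1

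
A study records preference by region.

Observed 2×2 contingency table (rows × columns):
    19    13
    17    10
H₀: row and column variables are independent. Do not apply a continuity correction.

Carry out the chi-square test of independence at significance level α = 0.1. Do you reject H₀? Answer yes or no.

reject H₀: no

Row totals [32, 27], col totals [36, 23], n=59
χ² = (19−19.53)²/19.53 + (13−12.47)²/12.47 + (17−16.47)²/16.47 + (10−10.53)²/10.53 = 0.0793
df = 1
p-value (upper-tail) = 0.77831
At α=0.1: p ≥ α → fail to reject H₀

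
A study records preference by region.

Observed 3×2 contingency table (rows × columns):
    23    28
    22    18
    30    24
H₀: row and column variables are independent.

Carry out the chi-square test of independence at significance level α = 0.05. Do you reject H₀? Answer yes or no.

reject H₀: no

Row totals [51, 40, 54], col totals [75, 70], n=145
χ² = (23−26.38)²/26.38 + (28−24.62)²/24.62 + (22−20.69)²/20.69 + (18−19.31)²/19.31 + (30−27.93)²/27.93 + (24−26.07)²/26.07 = 1.3861
df = 2
p-value (upper-tail) = 0.50005
At α=0.05: p ≥ α → fail to reject H₀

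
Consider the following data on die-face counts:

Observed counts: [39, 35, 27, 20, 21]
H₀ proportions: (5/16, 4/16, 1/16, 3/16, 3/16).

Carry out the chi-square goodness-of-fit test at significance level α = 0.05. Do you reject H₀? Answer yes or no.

n = 142; E_i = n·p_i = [44.38, 35.50, 8.88, 26.62, 26.62]
χ² = (39−44.38)²/44.38 + (35−35.50)²/35.50 + (27−8.88)²/8.88 + (20−26.62)²/26.62 + (21−26.62)²/26.62 = 40.5108
df = 4
p-value (upper-tail) = 0.00000
At α=0.05: p < α → reject H₀

reject H₀: yes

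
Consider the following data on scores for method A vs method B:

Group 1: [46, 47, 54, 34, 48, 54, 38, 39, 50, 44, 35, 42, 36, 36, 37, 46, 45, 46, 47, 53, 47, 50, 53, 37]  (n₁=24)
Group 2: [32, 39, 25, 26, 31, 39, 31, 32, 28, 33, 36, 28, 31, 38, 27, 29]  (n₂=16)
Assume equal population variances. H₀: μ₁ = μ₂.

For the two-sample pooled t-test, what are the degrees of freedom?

degrees of freedom = 38

df = n₁ + n₂ − 2 = 24 + 16 − 2 = 38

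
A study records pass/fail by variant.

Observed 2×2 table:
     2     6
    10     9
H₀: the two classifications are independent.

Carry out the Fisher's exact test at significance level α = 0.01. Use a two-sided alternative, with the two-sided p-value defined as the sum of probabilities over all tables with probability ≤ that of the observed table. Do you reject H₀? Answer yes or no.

Margins: r₁=8, r₂=19, c₁=12, c₂=15, n=27
p_obs = C(8,2)·C(19,10)/C(27,12); sum pmf over tables with pmf ≤ p_obs
p-value (two-sided) = 0.23575
At α=0.01: p ≥ α → fail to reject H₀

reject H₀: no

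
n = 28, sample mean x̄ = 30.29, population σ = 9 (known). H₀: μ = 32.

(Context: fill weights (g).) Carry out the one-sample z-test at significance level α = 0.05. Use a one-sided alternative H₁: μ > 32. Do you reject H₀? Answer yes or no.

SE = σ/√n = 9/√28 = 1.7008
z = (x̄−μ₀)/SE = (30.29−32)/1.7008 = -1.0054
p-value (one-sided, H₁ greater) = 0.84264
At α=0.05: p ≥ α → fail to reject H₀

reject H₀: no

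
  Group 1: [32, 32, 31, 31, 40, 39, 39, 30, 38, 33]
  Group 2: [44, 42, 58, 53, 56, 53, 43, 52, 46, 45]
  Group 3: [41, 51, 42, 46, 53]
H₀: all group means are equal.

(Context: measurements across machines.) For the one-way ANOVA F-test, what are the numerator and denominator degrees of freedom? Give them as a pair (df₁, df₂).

k = 3 groups, N = 25 total
df = (k−1, N−k) = (3−1, 25−3) = (2, 22)

degrees of freedom = [2, 22]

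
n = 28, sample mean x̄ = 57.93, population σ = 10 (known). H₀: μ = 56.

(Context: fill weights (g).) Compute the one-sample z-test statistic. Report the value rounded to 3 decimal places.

SE = σ/√n = 10/√28 = 1.8898
z = (x̄−μ₀)/SE = (57.93−56)/1.8898 = 1.0213

test statistic = 1.021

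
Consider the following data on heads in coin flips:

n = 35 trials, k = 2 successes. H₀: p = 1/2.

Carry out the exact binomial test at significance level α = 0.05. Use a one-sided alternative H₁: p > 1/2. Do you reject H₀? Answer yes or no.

Exact binomial: n=35, k=2, p₀=1/2=0.5000
P(X≥2) from Σ C(n,i)·p₀^i·(1−p₀)^(n−i)
p-value (one-sided, H₁ greater) = 1.00000
At α=0.05: p ≥ α → fail to reject H₀

reject H₀: no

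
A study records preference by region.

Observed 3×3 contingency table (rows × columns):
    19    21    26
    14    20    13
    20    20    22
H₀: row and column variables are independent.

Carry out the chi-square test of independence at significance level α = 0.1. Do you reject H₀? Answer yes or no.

reject H₀: no

Row totals [66, 47, 62], col totals [53, 61, 61], n=175
χ² = (19−19.99)²/19.99 + (21−23.01)²/23.01 + (26−23.01)²/23.01 + (14−14.23)²/14.23 + (20−16.38)²/16.38 + (13−16.38)²/16.38 + (20−18.78)²/18.78 + (20−21.61)²/21.61 + (22−21.61)²/21.61 = 2.3213
df = 4
p-value (upper-tail) = 0.67690
At α=0.1: p ≥ α → fail to reject H₀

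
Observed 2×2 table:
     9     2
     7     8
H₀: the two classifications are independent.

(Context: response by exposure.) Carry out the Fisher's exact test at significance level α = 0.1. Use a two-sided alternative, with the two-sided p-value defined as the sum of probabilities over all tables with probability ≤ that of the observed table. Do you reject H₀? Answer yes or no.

Margins: r₁=11, r₂=15, c₁=16, c₂=10, n=26
p_obs = C(11,9)·C(15,7)/C(26,16); sum pmf over tables with pmf ≤ p_obs
p-value (two-sided) = 0.10925
At α=0.1: p ≥ α → fail to reject H₀

reject H₀: no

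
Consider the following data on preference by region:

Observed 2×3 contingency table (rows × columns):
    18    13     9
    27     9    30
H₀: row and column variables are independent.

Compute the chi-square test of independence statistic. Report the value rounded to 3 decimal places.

test statistic = 7.935

Row totals [40, 66], col totals [45, 22, 39], n=106
χ² = (18−16.98)²/16.98 + (13−8.30)²/8.30 + (9−14.72)²/14.72 + (27−28.02)²/28.02 + (9−13.70)²/13.70 + (30−24.28)²/24.28 = 7.9350
df = 2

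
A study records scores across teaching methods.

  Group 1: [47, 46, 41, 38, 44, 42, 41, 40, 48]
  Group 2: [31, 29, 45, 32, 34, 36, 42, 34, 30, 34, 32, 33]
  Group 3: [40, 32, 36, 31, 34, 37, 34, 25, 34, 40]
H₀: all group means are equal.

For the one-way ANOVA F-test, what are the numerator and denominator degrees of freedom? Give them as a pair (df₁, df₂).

degrees of freedom = [2, 28]

k = 3 groups, N = 31 total
df = (k−1, N−k) = (3−1, 31−3) = (2, 28)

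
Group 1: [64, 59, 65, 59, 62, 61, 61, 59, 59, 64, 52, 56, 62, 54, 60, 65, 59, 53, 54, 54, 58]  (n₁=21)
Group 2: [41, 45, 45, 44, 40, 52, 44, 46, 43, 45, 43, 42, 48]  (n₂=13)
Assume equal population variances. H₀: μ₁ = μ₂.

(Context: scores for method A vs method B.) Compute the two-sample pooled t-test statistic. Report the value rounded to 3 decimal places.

test statistic = 11.221

x̄₁=59.048, s₁=3.993, n₁=21
x̄₂=44.462, s₂=3.099, n₂=13
s_p² = [20·3.993² + 12·3.099²]/32 = 13.5682
SE = √(s_p²·(1/21+1/13)) = 1.2999
t = (59.048−44.462)/1.2999 = 11.2207
df = 32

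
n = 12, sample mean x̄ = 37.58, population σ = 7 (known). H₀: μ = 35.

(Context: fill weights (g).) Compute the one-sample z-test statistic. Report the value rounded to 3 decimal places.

test statistic = 1.277

SE = σ/√n = 7/√12 = 2.0207
z = (x̄−μ₀)/SE = (37.58−35)/2.0207 = 1.2768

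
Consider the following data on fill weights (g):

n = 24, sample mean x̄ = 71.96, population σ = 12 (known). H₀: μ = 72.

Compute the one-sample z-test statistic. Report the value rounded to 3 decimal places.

test statistic = -0.016

SE = σ/√n = 12/√24 = 2.4495
z = (x̄−μ₀)/SE = (71.96−72)/2.4495 = -0.0163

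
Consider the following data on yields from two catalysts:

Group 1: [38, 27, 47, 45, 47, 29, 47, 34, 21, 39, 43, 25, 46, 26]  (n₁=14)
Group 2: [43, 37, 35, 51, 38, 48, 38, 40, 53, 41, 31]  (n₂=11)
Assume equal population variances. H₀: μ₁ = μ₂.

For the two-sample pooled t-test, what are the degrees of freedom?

degrees of freedom = 23

df = n₁ + n₂ − 2 = 14 + 11 − 2 = 23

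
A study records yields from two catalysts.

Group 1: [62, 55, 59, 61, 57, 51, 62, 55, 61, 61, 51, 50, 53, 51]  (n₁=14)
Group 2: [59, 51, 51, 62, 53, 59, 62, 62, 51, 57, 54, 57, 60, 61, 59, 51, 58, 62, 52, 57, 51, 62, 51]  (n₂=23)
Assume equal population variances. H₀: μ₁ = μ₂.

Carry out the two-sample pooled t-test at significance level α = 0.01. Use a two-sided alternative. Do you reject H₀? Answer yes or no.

x̄₁=56.357, s₁=4.618, n₁=14
x̄₂=56.609, s₂=4.398, n₂=23
s_p² = [13·4.618² + 22·4.398²]/35 = 20.0769
SE = √(s_p²·(1/14+1/23)) = 1.5189
t = (56.357−56.609)/1.5189 = -0.1656
df = 35
p-value (two-sided) = 0.86941
At α=0.01: p ≥ α → fail to reject H₀

reject H₀: no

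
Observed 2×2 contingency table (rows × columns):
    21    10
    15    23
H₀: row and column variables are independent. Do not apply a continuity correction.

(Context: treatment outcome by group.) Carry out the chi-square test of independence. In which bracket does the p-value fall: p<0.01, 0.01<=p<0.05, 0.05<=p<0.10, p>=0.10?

p-value bracket: 0.01<=p<0.05

Row totals [31, 38], col totals [36, 33], n=69
χ² = (21−16.17)²/16.17 + (10−14.83)²/14.83 + (15−19.83)²/19.83 + (23−18.17)²/18.17 = 5.4673
df = 1
p-value (upper-tail) = 0.01938
→ bracket: 0.01<=p<0.05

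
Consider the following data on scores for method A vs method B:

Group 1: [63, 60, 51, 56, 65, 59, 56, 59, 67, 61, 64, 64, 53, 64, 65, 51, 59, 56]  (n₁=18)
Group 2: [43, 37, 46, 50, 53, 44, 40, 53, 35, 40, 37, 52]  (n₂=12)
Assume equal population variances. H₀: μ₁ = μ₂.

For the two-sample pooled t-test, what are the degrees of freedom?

df = n₁ + n₂ − 2 = 18 + 12 − 2 = 28

degrees of freedom = 28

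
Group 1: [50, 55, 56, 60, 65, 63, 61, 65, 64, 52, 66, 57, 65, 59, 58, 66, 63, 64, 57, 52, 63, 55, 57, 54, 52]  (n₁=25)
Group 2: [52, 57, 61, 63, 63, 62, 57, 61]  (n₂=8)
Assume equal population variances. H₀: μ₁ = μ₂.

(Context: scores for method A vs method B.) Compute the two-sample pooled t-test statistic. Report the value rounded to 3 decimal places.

x̄₁=59.160, s₁=5.064, n₁=25
x̄₂=59.500, s₂=3.854, n₂=8
s_p² = [24·5.064² + 7·3.854²]/31 = 23.2052
SE = √(s_p²·(1/25+1/8)) = 1.9567
t = (59.160−59.500)/1.9567 = -0.1738
df = 31

test statistic = -0.174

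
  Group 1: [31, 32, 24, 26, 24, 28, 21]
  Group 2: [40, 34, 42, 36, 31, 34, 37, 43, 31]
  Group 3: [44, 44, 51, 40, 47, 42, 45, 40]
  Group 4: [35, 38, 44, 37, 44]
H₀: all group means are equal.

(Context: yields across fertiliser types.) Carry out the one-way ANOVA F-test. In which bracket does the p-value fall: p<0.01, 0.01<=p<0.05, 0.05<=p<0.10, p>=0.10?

Group means [26.57, 36.44, 44.12, 39.60], grand mean 36.724
SSB = Σnᵢ(x̄ᵢ−x̄)² = 1201.782; SSW = ΣΣ(x−x̄ᵢ)² = 418.012
MSB = 1201.782/3 = 400.5939; MSW = 418.012/25 = 16.7205
F = MSB/MSW = 23.9583
df = (3, 25)
p-value (upper-tail) = 0.00000
→ bracket: p<0.01

p-value bracket: p<0.01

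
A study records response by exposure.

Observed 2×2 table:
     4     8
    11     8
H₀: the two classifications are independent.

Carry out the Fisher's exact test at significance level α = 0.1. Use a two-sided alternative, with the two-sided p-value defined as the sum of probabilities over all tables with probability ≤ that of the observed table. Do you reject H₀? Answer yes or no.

Margins: r₁=12, r₂=19, c₁=15, c₂=16, n=31
p_obs = C(12,4)·C(19,11)/C(31,15); sum pmf over tables with pmf ≤ p_obs
p-value (two-sided) = 0.27337
At α=0.1: p ≥ α → fail to reject H₀

reject H₀: no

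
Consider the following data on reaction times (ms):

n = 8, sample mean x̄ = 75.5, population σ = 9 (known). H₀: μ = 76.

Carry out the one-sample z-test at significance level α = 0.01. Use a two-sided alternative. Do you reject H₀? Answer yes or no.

SE = σ/√n = 9/√8 = 3.1820
z = (x̄−μ₀)/SE = (75.5−76)/3.1820 = -0.1571
p-value (two-sided) = 0.87514
At α=0.01: p ≥ α → fail to reject H₀

reject H₀: no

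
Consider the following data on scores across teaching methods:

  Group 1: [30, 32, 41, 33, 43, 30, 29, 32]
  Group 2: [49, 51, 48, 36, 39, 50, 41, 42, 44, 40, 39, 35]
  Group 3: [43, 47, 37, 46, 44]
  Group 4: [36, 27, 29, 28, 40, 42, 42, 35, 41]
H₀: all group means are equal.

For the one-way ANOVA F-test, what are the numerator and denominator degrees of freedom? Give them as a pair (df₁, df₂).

degrees of freedom = [3, 30]

k = 4 groups, N = 34 total
df = (k−1, N−k) = (4−1, 34−4) = (3, 30)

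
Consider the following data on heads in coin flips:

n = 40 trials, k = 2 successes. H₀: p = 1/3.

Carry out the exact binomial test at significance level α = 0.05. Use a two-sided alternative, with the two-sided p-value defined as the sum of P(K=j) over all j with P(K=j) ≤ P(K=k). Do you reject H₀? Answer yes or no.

reject H₀: yes

Exact binomial: n=40, k=2, p₀=1/3=0.3333
P(X=j) = C(n,j)·p₀^j·(1−p₀)^(n−j); p = Σ P(X=j) over j with P(X=j) ≤ P(X=2)
p-value (two-sided) = 0.00003
At α=0.05: p < α → reject H₀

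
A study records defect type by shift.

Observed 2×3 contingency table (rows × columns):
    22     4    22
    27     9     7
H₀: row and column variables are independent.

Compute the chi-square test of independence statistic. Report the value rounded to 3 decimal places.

test statistic = 9.947

Row totals [48, 43], col totals [49, 13, 29], n=91
χ² = (22−25.85)²/25.85 + (4−6.86)²/6.86 + (22−15.30)²/15.30 + (27−23.15)²/23.15 + (9−6.14)²/6.14 + (7−13.70)²/13.70 = 9.9472
df = 2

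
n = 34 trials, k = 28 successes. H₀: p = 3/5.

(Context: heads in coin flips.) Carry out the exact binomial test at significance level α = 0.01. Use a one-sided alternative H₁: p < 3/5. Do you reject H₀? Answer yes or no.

Exact binomial: n=34, k=28, p₀=3/5=0.6000
P(X≤28) from Σ C(n,i)·p₀^i·(1−p₀)^(n−i)
p-value (one-sided, H₁ less) = 0.99863
At α=0.01: p ≥ α → fail to reject H₀

reject H₀: no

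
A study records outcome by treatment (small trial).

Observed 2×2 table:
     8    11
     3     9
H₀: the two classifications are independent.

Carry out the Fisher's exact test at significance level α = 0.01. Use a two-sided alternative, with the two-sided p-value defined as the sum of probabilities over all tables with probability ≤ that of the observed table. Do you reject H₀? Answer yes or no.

Margins: r₁=19, r₂=12, c₁=11, c₂=20, n=31
p_obs = C(19,8)·C(12,3)/C(31,11); sum pmf over tables with pmf ≤ p_obs
p-value (two-sided) = 0.45164
At α=0.01: p ≥ α → fail to reject H₀

reject H₀: no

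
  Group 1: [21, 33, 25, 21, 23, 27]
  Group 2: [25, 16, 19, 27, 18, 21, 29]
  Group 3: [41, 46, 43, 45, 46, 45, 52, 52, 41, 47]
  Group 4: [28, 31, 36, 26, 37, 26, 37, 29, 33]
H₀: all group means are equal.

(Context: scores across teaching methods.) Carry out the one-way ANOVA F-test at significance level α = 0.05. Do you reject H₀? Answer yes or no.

Group means [25.00, 22.14, 45.80, 31.44], grand mean 32.688
SSB = Σnᵢ(x̄ᵢ−x̄)² = 2866.196; SSW = ΣΣ(x−x̄ᵢ)² = 544.679
MSB = 2866.196/3 = 955.3985; MSW = 544.679/28 = 19.4528
F = MSB/MSW = 49.1136
df = (3, 28)
p-value (upper-tail) = 0.00000
At α=0.05: p < α → reject H₀

reject H₀: yes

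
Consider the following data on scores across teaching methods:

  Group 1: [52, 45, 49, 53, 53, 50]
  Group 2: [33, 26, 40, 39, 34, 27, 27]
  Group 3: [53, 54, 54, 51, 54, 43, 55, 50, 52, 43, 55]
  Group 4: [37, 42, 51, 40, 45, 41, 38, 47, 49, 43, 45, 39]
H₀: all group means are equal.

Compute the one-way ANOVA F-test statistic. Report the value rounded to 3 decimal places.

Group means [50.33, 32.29, 51.27, 43.08], grand mean 44.694
SSB = Σnᵢ(x̄ᵢ−x̄)² = 1775.778; SSW = ΣΣ(x−x̄ᵢ)² = 657.860
MSB = 1775.778/3 = 591.9262; MSW = 657.860/32 = 20.5581
F = MSB/MSW = 28.7928
df = (3, 32)

test statistic = 28.793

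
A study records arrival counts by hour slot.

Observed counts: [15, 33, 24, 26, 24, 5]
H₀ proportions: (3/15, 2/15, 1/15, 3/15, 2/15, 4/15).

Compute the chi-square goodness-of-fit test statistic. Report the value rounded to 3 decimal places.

test statistic = 75.569

n = 127; E_i = n·p_i = [25.40, 16.93, 8.47, 25.40, 16.93, 33.87]
χ² = (15−25.40)²/25.40 + (33−16.93)²/16.93 + (24−8.47)²/8.47 + (26−25.40)²/25.40 + (24−16.93)²/16.93 + (5−33.87)²/33.87 = 75.5689
df = 5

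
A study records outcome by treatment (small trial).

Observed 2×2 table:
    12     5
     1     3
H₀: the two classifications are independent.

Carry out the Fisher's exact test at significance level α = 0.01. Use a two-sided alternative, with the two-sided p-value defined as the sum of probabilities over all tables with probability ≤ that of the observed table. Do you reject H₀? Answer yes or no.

reject H₀: no

Margins: r₁=17, r₂=4, c₁=13, c₂=8, n=21
p_obs = C(17,12)·C(4,1)/C(21,13); sum pmf over tables with pmf ≤ p_obs
p-value (two-sided) = 0.25280
At α=0.01: p ≥ α → fail to reject H₀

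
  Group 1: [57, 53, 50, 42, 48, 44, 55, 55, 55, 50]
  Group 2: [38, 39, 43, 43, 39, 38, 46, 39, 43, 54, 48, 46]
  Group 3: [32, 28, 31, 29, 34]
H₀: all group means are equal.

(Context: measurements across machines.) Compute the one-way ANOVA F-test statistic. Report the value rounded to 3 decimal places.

Group means [50.90, 43.00, 30.80], grand mean 43.667
SSB = Σnᵢ(x̄ᵢ−x̄)² = 1356.300; SSW = ΣΣ(x−x̄ᵢ)² = 513.700
MSB = 1356.300/2 = 678.1500; MSW = 513.700/24 = 21.4042
F = MSB/MSW = 31.6831
df = (2, 24)

test statistic = 31.683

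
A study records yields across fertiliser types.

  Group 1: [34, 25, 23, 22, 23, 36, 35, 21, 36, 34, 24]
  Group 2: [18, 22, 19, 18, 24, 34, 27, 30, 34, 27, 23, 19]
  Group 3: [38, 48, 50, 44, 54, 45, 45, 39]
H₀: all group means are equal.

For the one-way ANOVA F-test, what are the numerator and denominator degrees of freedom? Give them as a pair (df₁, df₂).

degrees of freedom = [2, 28]

k = 3 groups, N = 31 total
df = (k−1, N−k) = (3−1, 31−3) = (2, 28)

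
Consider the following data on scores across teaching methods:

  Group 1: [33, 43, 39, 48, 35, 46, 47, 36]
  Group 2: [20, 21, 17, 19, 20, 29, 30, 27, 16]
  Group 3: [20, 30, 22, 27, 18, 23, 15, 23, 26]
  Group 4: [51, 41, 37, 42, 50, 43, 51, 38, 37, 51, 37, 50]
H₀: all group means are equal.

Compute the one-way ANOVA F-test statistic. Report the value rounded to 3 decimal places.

Group means [40.88, 22.11, 22.67, 44.00], grand mean 33.105
SSB = Σnᵢ(x̄ᵢ−x̄)² = 3975.815; SSW = ΣΣ(x−x̄ᵢ)² = 1047.764
MSB = 3975.815/3 = 1325.2717; MSW = 1047.764/34 = 30.8166
F = MSB/MSW = 43.0051
df = (3, 34)

test statistic = 43.005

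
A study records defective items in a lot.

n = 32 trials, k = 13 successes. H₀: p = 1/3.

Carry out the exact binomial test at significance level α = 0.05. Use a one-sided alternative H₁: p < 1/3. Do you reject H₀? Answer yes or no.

Exact binomial: n=32, k=13, p₀=1/3=0.3333
P(X≤13) from Σ C(n,i)·p₀^i·(1−p₀)^(n−i)
p-value (one-sided, H₁ less) = 0.85564
At α=0.05: p ≥ α → fail to reject H₀

reject H₀: no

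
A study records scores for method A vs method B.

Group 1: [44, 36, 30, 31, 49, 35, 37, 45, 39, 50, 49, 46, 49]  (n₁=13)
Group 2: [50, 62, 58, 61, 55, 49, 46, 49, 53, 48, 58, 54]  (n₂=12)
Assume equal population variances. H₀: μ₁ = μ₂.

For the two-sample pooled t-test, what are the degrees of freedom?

degrees of freedom = 23

df = n₁ + n₂ − 2 = 13 + 12 − 2 = 23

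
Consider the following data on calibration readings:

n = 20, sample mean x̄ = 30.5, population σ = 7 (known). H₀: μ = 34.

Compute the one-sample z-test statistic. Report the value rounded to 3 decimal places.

SE = σ/√n = 7/√20 = 1.5652
z = (x̄−μ₀)/SE = (30.5−34)/1.5652 = -2.2361

test statistic = -2.236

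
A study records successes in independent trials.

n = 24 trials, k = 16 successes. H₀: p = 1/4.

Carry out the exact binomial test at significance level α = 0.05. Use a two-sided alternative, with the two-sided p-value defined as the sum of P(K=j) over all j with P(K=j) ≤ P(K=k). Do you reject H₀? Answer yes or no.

Exact binomial: n=24, k=16, p₀=1/4=0.2500
P(X=j) = C(n,j)·p₀^j·(1−p₀)^(n−j); p = Σ P(X=j) over j with P(X=j) ≤ P(X=16)
p-value (two-sided) = 0.00002
At α=0.05: p < α → reject H₀

reject H₀: yes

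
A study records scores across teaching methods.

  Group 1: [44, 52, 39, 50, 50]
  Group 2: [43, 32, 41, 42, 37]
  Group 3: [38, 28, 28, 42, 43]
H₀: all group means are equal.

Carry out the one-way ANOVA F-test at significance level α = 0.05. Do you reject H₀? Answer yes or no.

reject H₀: yes

Group means [47.00, 39.00, 35.80], grand mean 40.600
SSB = Σnᵢ(x̄ᵢ−x̄)² = 332.800; SSW = ΣΣ(x−x̄ᵢ)² = 414.800
MSB = 332.800/2 = 166.4000; MSW = 414.800/12 = 34.5667
F = MSB/MSW = 4.8139
df = (2, 12)
p-value (upper-tail) = 0.02918
At α=0.05: p < α → reject H₀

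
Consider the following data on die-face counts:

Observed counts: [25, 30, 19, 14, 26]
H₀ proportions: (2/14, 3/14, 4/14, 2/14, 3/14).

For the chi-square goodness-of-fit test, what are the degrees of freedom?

df = k − 1 = 5 − 1 = 4

degrees of freedom = 4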